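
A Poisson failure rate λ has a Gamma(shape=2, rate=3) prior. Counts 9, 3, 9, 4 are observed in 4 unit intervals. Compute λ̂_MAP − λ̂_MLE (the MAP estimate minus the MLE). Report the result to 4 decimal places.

Σxᵢ = 25. Posterior is Gamma(27, 7); MAP = (27−1)/7 = 26/7 ≈ 3.71429.
MLE = x̄ = 25/4 ≈ 6.25000.
Difference = 26/7 − 25/4 = -71/28 ≈ -2.5357.

MAP − MLE = -2.5357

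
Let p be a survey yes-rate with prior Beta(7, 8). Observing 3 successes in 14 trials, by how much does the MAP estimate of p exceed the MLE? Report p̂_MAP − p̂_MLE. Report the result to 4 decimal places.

MAP − MLE = 0.1190

Posterior is Beta(10, 19); MAP = (10−1)/(29−2) = 9/27 ≈ 0.33333.
MLE ignores the prior: p̂_MLE = k/n = 3/14 ≈ 0.21429.
Difference = 9/27 − 3/14 = 5/42 ≈ 0.1190.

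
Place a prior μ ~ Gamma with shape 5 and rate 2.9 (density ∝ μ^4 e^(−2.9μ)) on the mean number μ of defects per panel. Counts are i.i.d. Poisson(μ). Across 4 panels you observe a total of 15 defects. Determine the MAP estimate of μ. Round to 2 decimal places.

Σxᵢ = 15, n = 4.
Posterior ∝ μ^4e^(−2.9μ) · μ^15e^(−4μ) = μ^19e^(−6.9μ), i.e. Gamma(shape=20, rate=6.9).
The mode of a Gamma(a, b) with a ≥ 1 (shape–rate) is (a−1)/b = 19/6.9 ≈ 2.75.

μ̂_MAP = 2.75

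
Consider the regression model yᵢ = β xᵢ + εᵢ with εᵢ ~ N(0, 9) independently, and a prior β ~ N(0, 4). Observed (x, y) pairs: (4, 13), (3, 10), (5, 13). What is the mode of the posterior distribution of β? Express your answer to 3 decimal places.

β̂_MAP = 2.813

log p(β | y) = −Σ(yᵢ − βxᵢ)²/(2·9) − β²/(2·4) + const.
Setting the derivative to zero: Σxᵢ(yᵢ − βxᵢ)/9 − β/4 = 0, so β = Σxᵢyᵢ / (Σxᵢ² + σ²/τ²).
Σxᵢyᵢ = 4·13 + 3·10 + 5·13 = 147; Σxᵢ² = 50; σ²/τ² = 2.25.
β̂_MAP = 147 / (50 + 2.25) = 147/52.25 ≈ 2.813.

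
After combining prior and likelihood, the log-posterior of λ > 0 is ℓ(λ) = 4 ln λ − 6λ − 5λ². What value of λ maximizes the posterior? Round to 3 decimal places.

λ̂_MAP = 0.400

ℓ'(λ) = 4/λ − 6 − 10λ. Setting this to zero and multiplying by λ: 10λ² + 6λ − 4 = 0.
λ = (−6 + √(6² + 4·10·4)) / (2·10) = (−6 + √196) / 20 = (−6 + 14)/20 = 2/5.
ℓ''(λ) = −4/λ² − 10 < 0, confirming a maximum.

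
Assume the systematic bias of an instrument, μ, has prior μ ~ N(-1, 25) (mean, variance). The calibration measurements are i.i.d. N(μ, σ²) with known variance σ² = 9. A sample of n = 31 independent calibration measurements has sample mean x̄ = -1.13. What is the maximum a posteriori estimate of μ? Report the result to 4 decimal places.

μ̂_MAP = -1.1285

n = 31, x̄ = -1.13.
For a Normal prior and Normal likelihood with known variance, the posterior is Normal; its mode equals its mean, the precision-weighted average.
Prior precision 1/σ₀² = 1/25 = 0.04; data precision n/σ² = 31/9.
μ̂ = (0.04·(-1) + (31/9)·(-1.13)) / (0.04 + 31/9) = (-3539/900)/(784/225) = -3539/3136 ≈ -1.1285.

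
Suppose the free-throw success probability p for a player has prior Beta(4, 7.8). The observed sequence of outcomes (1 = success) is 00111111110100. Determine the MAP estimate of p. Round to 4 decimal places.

Prior: Beta(4, 7.8).
Data: 9 successes in 14 trials (from the sequence). The binomial likelihood contributes p^9(1−p)^5, so the posterior is Beta(4+9, 7.8+5) = Beta(13, 12.8).
For Beta(a, b) with a, b > 1 the mode is (a−1)/(a+b−2) = 12/23.8 ≈ 0.5042.

p̂_MAP = 0.5042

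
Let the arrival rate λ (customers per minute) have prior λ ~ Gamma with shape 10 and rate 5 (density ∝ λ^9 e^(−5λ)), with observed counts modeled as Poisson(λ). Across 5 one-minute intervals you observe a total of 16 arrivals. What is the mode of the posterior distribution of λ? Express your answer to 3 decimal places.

Σxᵢ = 16, n = 5.
Posterior ∝ λ^9e^(−5λ) · λ^16e^(−5λ) = λ^25e^(−10λ), i.e. Gamma(shape=26, rate=10).
The mode of a Gamma(a, b) with a ≥ 1 (shape–rate) is (a−1)/b = 25/10 ≈ 2.500.

λ̂_MAP = 2.500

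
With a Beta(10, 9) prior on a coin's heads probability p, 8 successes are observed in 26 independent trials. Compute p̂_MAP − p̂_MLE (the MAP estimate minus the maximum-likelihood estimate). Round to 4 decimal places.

Posterior is Beta(18, 27); MAP = (18−1)/(45−2) = 17/43 ≈ 0.39535.
MLE ignores the prior: p̂_MLE = k/n = 8/26 ≈ 0.30769.
Difference = 17/43 − 8/26 = 49/559 ≈ 0.0877.

MAP − MLE = 0.0877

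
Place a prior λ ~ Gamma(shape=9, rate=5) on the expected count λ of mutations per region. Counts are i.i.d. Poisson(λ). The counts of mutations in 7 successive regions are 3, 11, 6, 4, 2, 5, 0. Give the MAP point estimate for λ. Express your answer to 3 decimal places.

Σxᵢ = 3+11+6+4+2+5+0 = 31, with n = 7.
Posterior ∝ λ^8e^(−5λ) · λ^31e^(−7λ) = λ^39e^(−12λ), i.e. Gamma(shape=40, rate=12).
The mode of a Gamma(a, b) with a ≥ 1 (shape–rate) is (a−1)/b = 39/12 ≈ 3.250.

λ̂_MAP = 3.250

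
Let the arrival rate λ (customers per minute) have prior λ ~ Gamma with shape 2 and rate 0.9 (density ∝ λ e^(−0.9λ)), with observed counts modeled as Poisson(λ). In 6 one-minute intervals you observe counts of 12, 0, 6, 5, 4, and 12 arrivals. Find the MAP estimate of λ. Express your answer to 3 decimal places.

Σxᵢ = 12+0+6+5+4+12 = 39, with n = 6.
Posterior ∝ λe^(−0.9λ) · λ^39e^(−6λ) = λ^40e^(−6.9λ), i.e. Gamma(shape=41, rate=6.9).
The mode of a Gamma(a, b) with a ≥ 1 (shape–rate) is (a−1)/b = 40/6.9 ≈ 5.797.

λ̂_MAP = 5.797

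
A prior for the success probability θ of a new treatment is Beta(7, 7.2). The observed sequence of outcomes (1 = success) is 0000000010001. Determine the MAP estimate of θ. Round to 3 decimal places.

Prior: Beta(7, 7.2).
Data: 2 successes in 13 trials (from the sequence). The binomial likelihood contributes θ^2(1−θ)^11, so the posterior is Beta(7+2, 7.2+11) = Beta(9, 18.2).
For Beta(a, b) with a, b > 1 the mode is (a−1)/(a+b−2) = 8/25.2 ≈ 0.317.

θ̂_MAP = 0.317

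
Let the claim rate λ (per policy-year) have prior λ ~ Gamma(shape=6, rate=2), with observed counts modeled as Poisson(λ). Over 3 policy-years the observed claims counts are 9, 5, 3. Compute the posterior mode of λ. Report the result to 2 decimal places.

Σxᵢ = 9+5+3 = 17, with n = 3.
Posterior ∝ λ^5e^(−2λ) · λ^17e^(−3λ) = λ^22e^(−5λ), i.e. Gamma(shape=23, rate=5).
The mode of a Gamma(a, b) with a ≥ 1 (shape–rate) is (a−1)/b = 22/5 ≈ 4.40.

λ̂_MAP = 4.40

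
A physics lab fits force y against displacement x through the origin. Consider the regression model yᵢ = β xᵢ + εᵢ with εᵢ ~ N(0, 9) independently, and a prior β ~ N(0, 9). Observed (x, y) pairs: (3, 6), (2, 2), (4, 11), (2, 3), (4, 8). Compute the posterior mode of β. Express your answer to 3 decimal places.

β̂_MAP = 2.080

log p(β | y) = −Σ(yᵢ − βxᵢ)²/(2·9) − β²/(2·9) + const.
Setting the derivative to zero: Σxᵢ(yᵢ − βxᵢ)/9 − β/9 = 0, so β = Σxᵢyᵢ / (Σxᵢ² + σ²/τ²).
Σxᵢyᵢ = 3·6 + 2·2 + 4·11 + 2·3 + 4·8 = 104; Σxᵢ² = 49; σ²/τ² = 1.
β̂_MAP = 104 / (49 + 1) = 104/50 ≈ 2.080.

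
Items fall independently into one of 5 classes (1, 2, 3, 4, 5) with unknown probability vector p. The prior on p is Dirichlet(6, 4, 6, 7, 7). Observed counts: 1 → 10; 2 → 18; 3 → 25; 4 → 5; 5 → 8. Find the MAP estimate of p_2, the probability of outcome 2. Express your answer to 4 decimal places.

MAP estimate: 0.2308

The posterior is Dirichlet(αᵢ + nᵢ) = Dirichlet(16, 22, 31, 12, 15).
For a Dirichlet(a₁,…,a_K) with all aᵢ > 1, the mode has j-th component (aⱼ − 1)/(Σaᵢ − K).
Here Σaᵢ = 96 and K = 5, so p_2 = (22 − 1)/(96 − 5) = 21/91 ≈ 0.2308.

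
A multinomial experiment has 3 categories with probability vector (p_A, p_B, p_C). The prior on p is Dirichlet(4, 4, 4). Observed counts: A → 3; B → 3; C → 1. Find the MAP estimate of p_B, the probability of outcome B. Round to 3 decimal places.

The posterior is Dirichlet(αᵢ + nᵢ) = Dirichlet(7, 7, 5).
For a Dirichlet(a₁,…,a_K) with all aᵢ > 1, the mode has j-th component (aⱼ − 1)/(Σaᵢ − K).
Here Σaᵢ = 19 and K = 3, so p_B = (7 − 1)/(19 − 3) = 6/16 ≈ 0.375.

MAP estimate of p_B = 0.375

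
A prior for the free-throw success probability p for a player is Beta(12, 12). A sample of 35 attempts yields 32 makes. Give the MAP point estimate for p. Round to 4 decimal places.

p̂_MAP = 0.7544

Prior: Beta(12, 12).
Data: 32 successes in 35 trials. The binomial likelihood contributes p^32(1−p)^3, so the posterior is Beta(12+32, 12+3) = Beta(44, 15).
For Beta(a, b) with a, b > 1 the mode is (a−1)/(a+b−2) = 43/57 ≈ 0.7544.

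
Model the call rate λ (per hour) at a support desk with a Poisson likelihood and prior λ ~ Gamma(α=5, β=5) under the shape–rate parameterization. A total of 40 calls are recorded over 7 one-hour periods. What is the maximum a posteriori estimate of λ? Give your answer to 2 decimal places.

Σxᵢ = 40, n = 7.
Posterior ∝ λ^4e^(−5λ) · λ^40e^(−7λ) = λ^44e^(−12λ), i.e. Gamma(shape=45, rate=12).
The mode of a Gamma(a, b) with a ≥ 1 (shape–rate) is (a−1)/b = 44/12 ≈ 3.67.

λ̂_MAP = 3.67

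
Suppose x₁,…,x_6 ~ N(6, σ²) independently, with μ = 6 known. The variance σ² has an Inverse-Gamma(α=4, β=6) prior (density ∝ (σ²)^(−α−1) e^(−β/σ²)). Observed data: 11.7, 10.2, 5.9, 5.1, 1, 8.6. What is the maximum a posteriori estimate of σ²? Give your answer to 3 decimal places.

σ̂²_MAP = 5.919

Sum of squared deviations about the known mean: SS = (11.7−6)² + (10.2−6)² + (5.9−6)² + (5.1−6)² + (1−6)² + (8.6−6)² = 82.71.
The Normal likelihood contributes (σ²)^(−n/2) exp(−SS/(2σ²)), so the posterior is Inverse-Gamma(α + n/2, β + SS/2) = Inverse-Gamma(7, 47.355).
The mode of Inverse-Gamma(a, b) is b/(a+1) = 47.355/8 ≈ 5.919.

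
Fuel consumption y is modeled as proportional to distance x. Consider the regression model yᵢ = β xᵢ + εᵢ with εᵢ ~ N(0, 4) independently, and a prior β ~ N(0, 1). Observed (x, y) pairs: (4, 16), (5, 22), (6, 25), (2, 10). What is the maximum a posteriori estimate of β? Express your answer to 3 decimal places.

β̂_MAP = 4.047

log p(β | y) = −Σ(yᵢ − βxᵢ)²/(2·4) − β²/(2·1) + const.
Setting the derivative to zero: Σxᵢ(yᵢ − βxᵢ)/4 − β/1 = 0, so β = Σxᵢyᵢ / (Σxᵢ² + σ²/τ²).
Σxᵢyᵢ = 4·16 + 5·22 + 6·25 + 2·10 = 344; Σxᵢ² = 81; σ²/τ² = 4.
β̂_MAP = 344 / (81 + 4) = 344/85 ≈ 4.047.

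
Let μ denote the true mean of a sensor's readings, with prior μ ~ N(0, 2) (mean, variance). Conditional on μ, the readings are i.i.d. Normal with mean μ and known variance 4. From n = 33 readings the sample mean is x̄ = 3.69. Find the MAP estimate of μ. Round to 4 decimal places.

n = 33, x̄ = 3.69.
For a Normal prior and Normal likelihood with known variance, the posterior is Normal; its mode equals its mean, the precision-weighted average.
Prior precision 1/σ₀² = 1/2 = 0.5; data precision n/σ² = 33/4 = 8.25.
μ̂ = (0.5·0 + 8.25·3.69) / (0.5 + 8.25) = 30.4425/8.75 = 12177/3500 ≈ 3.4791.

μ̂_MAP = 3.4791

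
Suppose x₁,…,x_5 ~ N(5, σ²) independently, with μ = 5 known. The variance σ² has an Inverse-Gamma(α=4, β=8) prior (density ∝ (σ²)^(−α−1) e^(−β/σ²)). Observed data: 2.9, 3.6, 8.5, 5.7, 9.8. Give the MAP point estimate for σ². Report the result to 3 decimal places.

σ̂²_MAP = 3.877

Sum of squared deviations about the known mean: SS = (2.9−5)² + (3.6−5)² + (8.5−5)² + (5.7−5)² + (9.8−5)² = 42.15.
The Normal likelihood contributes (σ²)^(−n/2) exp(−SS/(2σ²)), so the posterior is Inverse-Gamma(α + n/2, β + SS/2) = Inverse-Gamma(6.5, 29.075).
The mode of Inverse-Gamma(a, b) is b/(a+1) = 29.075/7.5 ≈ 3.877.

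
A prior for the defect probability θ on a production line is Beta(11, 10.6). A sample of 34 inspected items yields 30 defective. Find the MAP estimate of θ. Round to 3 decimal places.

Prior: Beta(11, 10.6).
Data: 30 successes in 34 trials. The binomial likelihood contributes θ^30(1−θ)^4, so the posterior is Beta(11+30, 10.6+4) = Beta(41, 14.6).
For Beta(a, b) with a, b > 1 the mode is (a−1)/(a+b−2) = 40/53.6 ≈ 0.746.

θ̂_MAP = 0.746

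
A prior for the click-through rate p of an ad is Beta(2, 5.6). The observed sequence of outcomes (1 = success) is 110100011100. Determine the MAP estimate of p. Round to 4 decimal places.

Prior: Beta(2, 5.6).
Data: 6 successes in 12 trials (from the sequence). The binomial likelihood contributes p^6(1−p)^6, so the posterior is Beta(2+6, 5.6+6) = Beta(8, 11.6).
For Beta(a, b) with a, b > 1 the mode is (a−1)/(a+b−2) = 7/17.6 ≈ 0.3977.

p̂_MAP = 0.3977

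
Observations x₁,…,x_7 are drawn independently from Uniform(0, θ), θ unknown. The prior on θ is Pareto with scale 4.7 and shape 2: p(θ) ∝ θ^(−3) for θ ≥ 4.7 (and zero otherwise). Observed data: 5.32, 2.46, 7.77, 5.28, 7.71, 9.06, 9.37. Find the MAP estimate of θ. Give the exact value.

θ̂_MAP = 9.37

The Uniform(0, θ) likelihood is θ^(−n) for θ ≥ max(xᵢ), zero otherwise. Here max(xᵢ) = 9.37.
Posterior ∝ θ^(−3) · θ^(−7) = θ^(−10) on θ ≥ max(4.7, 9.37) = 9.37.
This density is strictly decreasing in θ, so the posterior mode lies at the lower boundary of the support.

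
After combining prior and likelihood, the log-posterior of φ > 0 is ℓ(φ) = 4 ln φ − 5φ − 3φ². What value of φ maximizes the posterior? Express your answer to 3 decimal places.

ℓ'(φ) = 4/φ − 5 − 6φ. Setting this to zero and multiplying by φ: 6φ² + 5φ − 4 = 0.
φ = (−5 + √(5² + 4·6·4)) / (2·6) = (−5 + √121) / 12 = (−5 + 11)/12 = 1/2.
ℓ''(φ) = −4/φ² − 6 < 0, confirming a maximum.

φ̂_MAP = 0.500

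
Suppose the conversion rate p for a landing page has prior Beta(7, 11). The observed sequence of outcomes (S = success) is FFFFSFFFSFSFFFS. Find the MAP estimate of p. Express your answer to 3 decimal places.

Prior: Beta(7, 11).
Data: 4 successes in 15 trials (from the sequence). The binomial likelihood contributes p^4(1−p)^11, so the posterior is Beta(7+4, 11+11) = Beta(11, 22).
For Beta(a, b) with a, b > 1 the mode is (a−1)/(a+b−2) = 10/31 ≈ 0.323.

p̂_MAP = 0.323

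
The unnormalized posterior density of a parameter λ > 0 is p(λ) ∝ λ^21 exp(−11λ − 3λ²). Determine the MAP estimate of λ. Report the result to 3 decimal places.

λ̂_MAP = 1.167

ℓ'(λ) = 21/λ − 11 − 6λ. Setting this to zero and multiplying by λ: 6λ² + 11λ − 21 = 0.
λ = (−11 + √(11² + 4·6·21)) / (2·6) = (−11 + √625) / 12 = (−11 + 25)/12 = 7/6.
ℓ''(λ) = −21/λ² − 6 < 0, confirming a maximum.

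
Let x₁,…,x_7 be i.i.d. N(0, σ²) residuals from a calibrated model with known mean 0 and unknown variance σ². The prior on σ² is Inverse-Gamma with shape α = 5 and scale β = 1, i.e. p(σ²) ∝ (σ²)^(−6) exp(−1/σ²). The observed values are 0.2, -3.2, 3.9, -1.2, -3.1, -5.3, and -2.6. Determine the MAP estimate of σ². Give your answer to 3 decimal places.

Sum of squared deviations about the known mean: SS = (0.2−0)² + (-3.2−0)² + (3.9−0)² + (-1.2−0)² + (-3.1−0)² + (-5.3−0)² + (-2.6−0)² = 71.39.
The Normal likelihood contributes (σ²)^(−n/2) exp(−SS/(2σ²)), so the posterior is Inverse-Gamma(α + n/2, β + SS/2) = Inverse-Gamma(8.5, 36.695).
The mode of Inverse-Gamma(a, b) is b/(a+1) = 36.695/9.5 ≈ 3.863.

σ̂²_MAP = 3.863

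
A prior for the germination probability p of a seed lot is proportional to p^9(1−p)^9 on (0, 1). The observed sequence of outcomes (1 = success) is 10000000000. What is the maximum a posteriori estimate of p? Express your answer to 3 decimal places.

The prior density ∝ p^9(1−p)^9 is the kernel of Beta(10, 10).
Data: 1 success in 11 trials (from the sequence). The binomial likelihood contributes p(1−p)^10, so the posterior is Beta(10+1, 10+10) = Beta(11, 20).
For Beta(a, b) with a, b > 1 the mode is (a−1)/(a+b−2) = 10/29 ≈ 0.345.

p̂_MAP = 0.345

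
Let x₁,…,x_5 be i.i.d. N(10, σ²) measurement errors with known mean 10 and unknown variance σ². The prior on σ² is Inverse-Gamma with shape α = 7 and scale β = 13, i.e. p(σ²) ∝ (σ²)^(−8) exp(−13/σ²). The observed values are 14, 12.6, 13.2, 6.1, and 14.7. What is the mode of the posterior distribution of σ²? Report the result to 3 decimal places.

Sum of squared deviations about the known mean: SS = (14−10)² + (12.6−10)² + (13.2−10)² + (6.1−10)² + (14.7−10)² = 70.3.
The Normal likelihood contributes (σ²)^(−n/2) exp(−SS/(2σ²)), so the posterior is Inverse-Gamma(α + n/2, β + SS/2) = Inverse-Gamma(9.5, 48.15).
The mode of Inverse-Gamma(a, b) is b/(a+1) = 48.15/10.5 ≈ 4.586.

σ̂²_MAP = 4.586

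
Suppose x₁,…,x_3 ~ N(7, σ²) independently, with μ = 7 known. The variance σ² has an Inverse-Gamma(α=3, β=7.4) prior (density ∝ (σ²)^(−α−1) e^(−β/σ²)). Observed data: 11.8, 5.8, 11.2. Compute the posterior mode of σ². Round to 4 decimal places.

σ̂²_MAP = 5.1745

Sum of squared deviations about the known mean: SS = (11.8−7)² + (5.8−7)² + (11.2−7)² = 42.12.
The Normal likelihood contributes (σ²)^(−n/2) exp(−SS/(2σ²)), so the posterior is Inverse-Gamma(α + n/2, β + SS/2) = Inverse-Gamma(4.5, 28.46).
The mode of Inverse-Gamma(a, b) is b/(a+1) = 28.46/5.5 ≈ 5.1745.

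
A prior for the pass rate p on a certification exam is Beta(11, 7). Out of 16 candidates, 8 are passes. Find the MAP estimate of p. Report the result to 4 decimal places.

p̂_MAP = 0.5625

Prior: Beta(11, 7).
Data: 8 successes in 16 trials. The binomial likelihood contributes p^8(1−p)^8, so the posterior is Beta(11+8, 7+8) = Beta(19, 15).
For Beta(a, b) with a, b > 1 the mode is (a−1)/(a+b−2) = 18/32 ≈ 0.5625.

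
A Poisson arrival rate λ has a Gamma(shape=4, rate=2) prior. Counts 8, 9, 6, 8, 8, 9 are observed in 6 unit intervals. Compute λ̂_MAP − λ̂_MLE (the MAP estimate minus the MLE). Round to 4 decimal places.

MAP − MLE = -1.6250

Σxᵢ = 48. Posterior is Gamma(52, 8); MAP = (52−1)/8 = 51/8 ≈ 6.37500.
MLE = x̄ = 48/6 ≈ 8.00000.
Difference = 51/8 − 48/6 = -13/8 ≈ -1.6250.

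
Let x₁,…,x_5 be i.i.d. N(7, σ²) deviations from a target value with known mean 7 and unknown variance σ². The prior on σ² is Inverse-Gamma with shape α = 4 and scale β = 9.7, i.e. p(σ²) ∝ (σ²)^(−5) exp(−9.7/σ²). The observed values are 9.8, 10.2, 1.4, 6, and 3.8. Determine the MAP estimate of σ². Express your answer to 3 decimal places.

σ̂²_MAP = 5.339

Sum of squared deviations about the known mean: SS = (9.8−7)² + (10.2−7)² + (1.4−7)² + (6−7)² + (3.8−7)² = 60.68.
The Normal likelihood contributes (σ²)^(−n/2) exp(−SS/(2σ²)), so the posterior is Inverse-Gamma(α + n/2, β + SS/2) = Inverse-Gamma(6.5, 40.04).
The mode of Inverse-Gamma(a, b) is b/(a+1) = 40.04/7.5 ≈ 5.339.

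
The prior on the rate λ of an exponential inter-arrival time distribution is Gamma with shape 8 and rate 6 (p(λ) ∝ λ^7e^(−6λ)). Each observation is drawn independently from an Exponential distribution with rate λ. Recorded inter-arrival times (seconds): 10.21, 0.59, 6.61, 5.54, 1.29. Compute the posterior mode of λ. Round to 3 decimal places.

λ̂_MAP = 0.397

The Exponential(rate=λ) likelihood is ∝ λ^n e^(−λΣtᵢ). Here n = 5 and Σtᵢ = 10.21 + 0.59 + 6.61 + 5.54 + 1.29 = 24.24.
Posterior ∝ λ^7e^(−6λ) · λ^5e^(−24.24λ) = λ^12e^(−30.24λ), i.e. Gamma(13, 30.24).
Mode = (a−1)/b = 12/30.24 ≈ 0.397.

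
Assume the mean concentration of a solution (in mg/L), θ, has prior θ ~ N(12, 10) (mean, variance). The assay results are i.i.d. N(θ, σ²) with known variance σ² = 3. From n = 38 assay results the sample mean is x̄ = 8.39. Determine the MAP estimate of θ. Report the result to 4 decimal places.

n = 38, x̄ = 8.39.
For a Normal prior and Normal likelihood with known variance, the posterior is Normal; its mode equals its mean, the precision-weighted average.
Prior precision 1/σ₀² = 1/10 = 0.1; data precision n/σ² = 38/3.
θ̂ = (0.1·12 + (38/3)·8.39) / (0.1 + 38/3) = (16121/150)/(383/30) = 16121/1915 ≈ 8.4183.

θ̂_MAP = 8.4183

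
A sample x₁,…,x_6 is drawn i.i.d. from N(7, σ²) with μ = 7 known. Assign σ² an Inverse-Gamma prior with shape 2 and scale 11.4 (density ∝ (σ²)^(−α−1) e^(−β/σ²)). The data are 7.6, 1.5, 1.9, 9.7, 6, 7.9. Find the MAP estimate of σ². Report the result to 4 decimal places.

σ̂²_MAP = 7.3767

Sum of squared deviations about the known mean: SS = (7.6−7)² + (1.5−7)² + (1.9−7)² + (9.7−7)² + (6−7)² + (7.9−7)² = 65.72.
The Normal likelihood contributes (σ²)^(−n/2) exp(−SS/(2σ²)), so the posterior is Inverse-Gamma(α + n/2, β + SS/2) = Inverse-Gamma(5, 44.26).
The mode of Inverse-Gamma(a, b) is b/(a+1) = 44.26/6 ≈ 7.3767.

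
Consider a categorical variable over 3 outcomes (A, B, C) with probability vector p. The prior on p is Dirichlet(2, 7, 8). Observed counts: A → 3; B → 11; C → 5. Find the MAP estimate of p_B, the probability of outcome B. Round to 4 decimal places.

MAP estimate of p_B = 0.5152

The posterior is Dirichlet(αᵢ + nᵢ) = Dirichlet(5, 18, 13).
For a Dirichlet(a₁,…,a_K) with all aᵢ > 1, the mode has j-th component (aⱼ − 1)/(Σaᵢ − K).
Here Σaᵢ = 36 and K = 3, so p_B = (18 − 1)/(36 − 3) = 17/33 ≈ 0.5152.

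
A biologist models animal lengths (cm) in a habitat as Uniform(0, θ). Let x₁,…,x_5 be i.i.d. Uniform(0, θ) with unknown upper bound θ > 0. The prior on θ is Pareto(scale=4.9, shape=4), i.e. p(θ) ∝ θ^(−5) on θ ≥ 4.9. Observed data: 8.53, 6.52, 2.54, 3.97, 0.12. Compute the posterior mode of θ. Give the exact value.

θ̂_MAP = 8.53

The Uniform(0, θ) likelihood is θ^(−n) for θ ≥ max(xᵢ), zero otherwise. Here max(xᵢ) = 8.53.
Posterior ∝ θ^(−5) · θ^(−5) = θ^(−10) on θ ≥ max(4.9, 8.53) = 8.53.
This density is strictly decreasing in θ, so the posterior mode lies at the lower boundary of the support.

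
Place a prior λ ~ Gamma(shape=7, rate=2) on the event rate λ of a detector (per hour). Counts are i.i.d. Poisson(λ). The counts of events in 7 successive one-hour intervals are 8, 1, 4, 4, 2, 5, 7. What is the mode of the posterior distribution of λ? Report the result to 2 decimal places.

λ̂_MAP = 4.11

Σxᵢ = 8+1+4+4+2+5+7 = 31, with n = 7.
Posterior ∝ λ^6e^(−2λ) · λ^31e^(−7λ) = λ^37e^(−9λ), i.e. Gamma(shape=38, rate=9).
The mode of a Gamma(a, b) with a ≥ 1 (shape–rate) is (a−1)/b = 37/9 ≈ 4.11.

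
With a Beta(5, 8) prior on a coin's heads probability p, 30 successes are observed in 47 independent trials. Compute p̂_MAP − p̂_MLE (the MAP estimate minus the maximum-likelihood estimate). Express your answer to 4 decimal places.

MAP − MLE = -0.0521

Posterior is Beta(35, 25); MAP = (35−1)/(60−2) = 34/58 ≈ 0.58621.
MLE ignores the prior: p̂_MLE = k/n = 30/47 ≈ 0.63830.
Difference = 34/58 − 30/47 = -71/1363 ≈ -0.0521.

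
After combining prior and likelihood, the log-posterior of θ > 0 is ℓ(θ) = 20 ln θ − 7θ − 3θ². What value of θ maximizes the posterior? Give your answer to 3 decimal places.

ℓ'(θ) = 20/θ − 7 − 6θ. Setting this to zero and multiplying by θ: 6θ² + 7θ − 20 = 0.
θ = (−7 + √(7² + 4·6·20)) / (2·6) = (−7 + √529) / 12 = (−7 + 23)/12 = 4/3.
ℓ''(θ) = −20/θ² − 6 < 0, confirming a maximum.

θ̂_MAP = 1.333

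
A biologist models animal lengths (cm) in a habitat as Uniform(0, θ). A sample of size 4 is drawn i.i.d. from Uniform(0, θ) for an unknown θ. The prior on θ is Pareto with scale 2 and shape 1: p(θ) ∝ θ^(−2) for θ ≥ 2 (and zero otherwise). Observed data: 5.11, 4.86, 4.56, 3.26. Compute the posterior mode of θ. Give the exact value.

The Uniform(0, θ) likelihood is θ^(−n) for θ ≥ max(xᵢ), zero otherwise. Here max(xᵢ) = 5.11.
Posterior ∝ θ^(−2) · θ^(−4) = θ^(−6) on θ ≥ max(2, 5.11) = 5.11.
This density is strictly decreasing in θ, so the posterior mode lies at the lower boundary of the support.

θ̂_MAP = 5.11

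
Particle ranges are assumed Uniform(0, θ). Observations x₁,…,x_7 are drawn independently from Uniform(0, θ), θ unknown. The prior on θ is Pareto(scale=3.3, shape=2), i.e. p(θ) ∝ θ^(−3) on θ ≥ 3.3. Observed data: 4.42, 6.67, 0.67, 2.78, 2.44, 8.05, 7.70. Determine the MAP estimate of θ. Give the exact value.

The Uniform(0, θ) likelihood is θ^(−n) for θ ≥ max(xᵢ), zero otherwise. Here max(xᵢ) = 8.05.
Posterior ∝ θ^(−3) · θ^(−7) = θ^(−10) on θ ≥ max(3.3, 8.05) = 8.05.
This density is strictly decreasing in θ, so the posterior mode lies at the lower boundary of the support.

θ̂_MAP = 8.05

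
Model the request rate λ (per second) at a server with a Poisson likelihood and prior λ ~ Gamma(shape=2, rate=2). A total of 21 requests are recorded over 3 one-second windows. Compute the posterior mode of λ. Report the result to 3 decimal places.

λ̂_MAP = 4.400

Σxᵢ = 21, n = 3.
Posterior ∝ λe^(−2λ) · λ^21e^(−3λ) = λ^22e^(−5λ), i.e. Gamma(shape=23, rate=5).
The mode of a Gamma(a, b) with a ≥ 1 (shape–rate) is (a−1)/b = 22/5 ≈ 4.400.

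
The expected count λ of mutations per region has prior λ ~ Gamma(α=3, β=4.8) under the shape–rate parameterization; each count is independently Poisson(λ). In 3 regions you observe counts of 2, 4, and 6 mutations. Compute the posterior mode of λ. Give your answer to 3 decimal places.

Σxᵢ = 2+4+6 = 12, with n = 3.
Posterior ∝ λ^2e^(−4.8λ) · λ^12e^(−3λ) = λ^14e^(−7.8λ), i.e. Gamma(shape=15, rate=7.8).
The mode of a Gamma(a, b) with a ≥ 1 (shape–rate) is (a−1)/b = 14/7.8 ≈ 1.795.

λ̂_MAP = 1.795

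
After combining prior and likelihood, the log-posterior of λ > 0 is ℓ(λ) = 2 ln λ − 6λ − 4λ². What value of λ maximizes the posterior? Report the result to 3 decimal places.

λ̂_MAP = 0.250

ℓ'(λ) = 2/λ − 6 − 8λ. Setting this to zero and multiplying by λ: 8λ² + 6λ − 2 = 0.
λ = (−6 + √(6² + 4·8·2)) / (2·8) = (−6 + √100) / 16 = (−6 + 10)/16 = 1/4.
ℓ''(λ) = −2/λ² − 8 < 0, confirming a maximum.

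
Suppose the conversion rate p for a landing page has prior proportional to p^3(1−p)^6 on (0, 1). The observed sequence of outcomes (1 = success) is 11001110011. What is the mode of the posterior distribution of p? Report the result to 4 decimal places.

p̂_MAP = 0.5000

The prior density ∝ p^3(1−p)^6 is the kernel of Beta(4, 7).
Data: 7 successes in 11 trials (from the sequence). The binomial likelihood contributes p^7(1−p)^4, so the posterior is Beta(4+7, 7+4) = Beta(11, 11).
For Beta(a, b) with a, b > 1 the mode is (a−1)/(a+b−2) = 10/20 ≈ 0.5000.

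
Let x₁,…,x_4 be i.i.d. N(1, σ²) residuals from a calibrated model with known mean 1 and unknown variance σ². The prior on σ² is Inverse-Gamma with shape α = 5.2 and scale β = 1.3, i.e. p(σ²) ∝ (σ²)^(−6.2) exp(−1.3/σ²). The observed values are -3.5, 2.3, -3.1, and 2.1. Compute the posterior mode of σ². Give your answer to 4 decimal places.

Sum of squared deviations about the known mean: SS = (-3.5−1)² + (2.3−1)² + (-3.1−1)² + (2.1−1)² = 39.96.
The Normal likelihood contributes (σ²)^(−n/2) exp(−SS/(2σ²)), so the posterior is Inverse-Gamma(α + n/2, β + SS/2) = Inverse-Gamma(7.2, 21.28).
The mode of Inverse-Gamma(a, b) is b/(a+1) = 21.28/8.2 ≈ 2.5951.

σ̂²_MAP = 2.5951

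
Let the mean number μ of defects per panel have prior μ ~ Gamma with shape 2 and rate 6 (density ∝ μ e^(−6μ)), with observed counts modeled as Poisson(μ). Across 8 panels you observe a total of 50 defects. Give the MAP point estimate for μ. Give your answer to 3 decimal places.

Σxᵢ = 50, n = 8.
Posterior ∝ μe^(−6μ) · μ^50e^(−8μ) = μ^51e^(−14μ), i.e. Gamma(shape=52, rate=14).
The mode of a Gamma(a, b) with a ≥ 1 (shape–rate) is (a−1)/b = 51/14 ≈ 3.643.

μ̂_MAP = 3.643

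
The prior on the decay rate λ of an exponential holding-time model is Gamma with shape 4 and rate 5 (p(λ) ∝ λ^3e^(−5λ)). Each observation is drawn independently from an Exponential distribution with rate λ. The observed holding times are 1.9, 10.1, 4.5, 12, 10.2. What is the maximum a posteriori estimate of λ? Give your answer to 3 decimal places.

λ̂_MAP = 0.183

The Exponential(rate=λ) likelihood is ∝ λ^n e^(−λΣtᵢ). Here n = 5 and Σtᵢ = 1.9 + 10.1 + 4.5 + 12 + 10.2 = 38.7.
Posterior ∝ λ^3e^(−5λ) · λ^5e^(−38.7λ) = λ^8e^(−43.7λ), i.e. Gamma(9, 43.7).
Mode = (a−1)/b = 8/43.7 ≈ 0.183.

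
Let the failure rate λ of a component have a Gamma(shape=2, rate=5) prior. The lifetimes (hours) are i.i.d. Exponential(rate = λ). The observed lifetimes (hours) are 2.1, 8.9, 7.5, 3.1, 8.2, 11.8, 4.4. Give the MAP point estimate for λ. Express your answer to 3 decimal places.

The Exponential(rate=λ) likelihood is ∝ λ^n e^(−λΣtᵢ). Here n = 7 and Σtᵢ = 2.1 + 8.9 + 7.5 + 3.1 + 8.2 + 11.8 + 4.4 = 46.
Posterior ∝ λe^(−5λ) · λ^7e^(−46λ) = λ^8e^(−51λ), i.e. Gamma(9, 51).
Mode = (a−1)/b = 8/51 ≈ 0.157.

λ̂_MAP = 0.157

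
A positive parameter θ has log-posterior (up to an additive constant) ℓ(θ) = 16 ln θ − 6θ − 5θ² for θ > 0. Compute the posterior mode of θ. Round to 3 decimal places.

θ̂_MAP = 1.000

ℓ'(θ) = 16/θ − 6 − 10θ. Setting this to zero and multiplying by θ: 10θ² + 6θ − 16 = 0.
θ = (−6 + √(6² + 4·10·16)) / (2·10) = (−6 + √676) / 20 = (−6 + 26)/20 = 1.
ℓ''(θ) = −16/θ² − 10 < 0, confirming a maximum.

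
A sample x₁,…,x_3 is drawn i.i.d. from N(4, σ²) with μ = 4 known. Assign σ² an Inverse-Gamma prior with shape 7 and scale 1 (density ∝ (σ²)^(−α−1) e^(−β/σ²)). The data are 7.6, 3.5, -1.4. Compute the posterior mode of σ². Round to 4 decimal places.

σ̂²_MAP = 2.3353

Sum of squared deviations about the known mean: SS = (7.6−4)² + (3.5−4)² + (-1.4−4)² = 42.37.
The Normal likelihood contributes (σ²)^(−n/2) exp(−SS/(2σ²)), so the posterior is Inverse-Gamma(α + n/2, β + SS/2) = Inverse-Gamma(8.5, 22.185).
The mode of Inverse-Gamma(a, b) is b/(a+1) = 22.185/9.5 ≈ 2.3353.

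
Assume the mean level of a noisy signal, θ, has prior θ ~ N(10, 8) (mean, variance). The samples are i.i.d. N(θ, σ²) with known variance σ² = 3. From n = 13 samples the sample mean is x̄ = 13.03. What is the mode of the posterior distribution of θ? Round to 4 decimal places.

θ̂_MAP = 12.9450

n = 13, x̄ = 13.03.
For a Normal prior and Normal likelihood with known variance, the posterior is Normal; its mode equals its mean, the precision-weighted average.
Prior precision 1/σ₀² = 1/8 = 0.125; data precision n/σ² = 13/3.
θ̂ = (0.125·10 + (13/3)·13.03) / (0.125 + 13/3) = (8657/150)/(107/24) = 34628/2675 ≈ 12.9450.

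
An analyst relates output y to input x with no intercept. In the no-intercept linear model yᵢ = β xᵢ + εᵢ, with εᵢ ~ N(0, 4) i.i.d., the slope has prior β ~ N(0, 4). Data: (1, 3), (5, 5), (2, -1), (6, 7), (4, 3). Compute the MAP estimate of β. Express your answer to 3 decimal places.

β̂_MAP = 0.964

log p(β | y) = −Σ(yᵢ − βxᵢ)²/(2·4) − β²/(2·4) + const.
Setting the derivative to zero: Σxᵢ(yᵢ − βxᵢ)/4 − β/4 = 0, so β = Σxᵢyᵢ / (Σxᵢ² + σ²/τ²).
Σxᵢyᵢ = 1·3 + 5·5 + 2·(-1) + 6·7 + 4·3 = 80; Σxᵢ² = 82; σ²/τ² = 1.
β̂_MAP = 80 / (82 + 1) = 80/83 ≈ 0.964.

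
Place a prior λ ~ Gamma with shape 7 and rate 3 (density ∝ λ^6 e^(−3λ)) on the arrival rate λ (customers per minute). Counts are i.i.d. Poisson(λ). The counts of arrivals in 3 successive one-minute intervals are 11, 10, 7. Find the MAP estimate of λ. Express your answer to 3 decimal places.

λ̂_MAP = 5.667

Σxᵢ = 11+10+7 = 28, with n = 3.
Posterior ∝ λ^6e^(−3λ) · λ^28e^(−3λ) = λ^34e^(−6λ), i.e. Gamma(shape=35, rate=6).
The mode of a Gamma(a, b) with a ≥ 1 (shape–rate) is (a−1)/b = 34/6 ≈ 5.667.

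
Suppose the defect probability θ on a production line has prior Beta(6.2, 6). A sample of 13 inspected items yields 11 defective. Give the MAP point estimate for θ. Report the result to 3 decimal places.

Prior: Beta(6.2, 6).
Data: 11 successes in 13 trials. The binomial likelihood contributes θ^11(1−θ)^2, so the posterior is Beta(6.2+11, 6+2) = Beta(17.2, 8).
For Beta(a, b) with a, b > 1 the mode is (a−1)/(a+b−2) = 16.2/23.2 ≈ 0.698.

θ̂_MAP = 0.698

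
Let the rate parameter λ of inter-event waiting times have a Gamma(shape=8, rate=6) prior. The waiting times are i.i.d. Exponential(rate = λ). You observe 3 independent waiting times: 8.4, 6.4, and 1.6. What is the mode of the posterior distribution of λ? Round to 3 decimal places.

λ̂_MAP = 0.446

The Exponential(rate=λ) likelihood is ∝ λ^n e^(−λΣtᵢ). Here n = 3 and Σtᵢ = 8.4 + 6.4 + 1.6 = 16.4.
Posterior ∝ λ^7e^(−6λ) · λ^3e^(−16.4λ) = λ^10e^(−22.4λ), i.e. Gamma(11, 22.4).
Mode = (a−1)/b = 10/22.4 ≈ 0.446.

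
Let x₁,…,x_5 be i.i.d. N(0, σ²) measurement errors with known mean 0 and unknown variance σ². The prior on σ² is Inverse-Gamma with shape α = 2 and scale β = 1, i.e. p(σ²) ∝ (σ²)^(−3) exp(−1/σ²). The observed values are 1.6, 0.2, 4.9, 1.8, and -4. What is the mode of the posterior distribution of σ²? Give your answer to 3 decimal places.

σ̂²_MAP = 4.350

Sum of squared deviations about the known mean: SS = (1.6−0)² + (0.2−0)² + (4.9−0)² + (1.8−0)² + (-4−0)² = 45.85.
The Normal likelihood contributes (σ²)^(−n/2) exp(−SS/(2σ²)), so the posterior is Inverse-Gamma(α + n/2, β + SS/2) = Inverse-Gamma(4.5, 23.925).
The mode of Inverse-Gamma(a, b) is b/(a+1) = 23.925/5.5 ≈ 4.350.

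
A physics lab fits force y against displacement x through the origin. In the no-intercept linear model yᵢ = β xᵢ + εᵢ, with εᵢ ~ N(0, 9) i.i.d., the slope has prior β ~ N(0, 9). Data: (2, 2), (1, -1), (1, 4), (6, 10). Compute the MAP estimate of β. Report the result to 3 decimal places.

log p(β | y) = −Σ(yᵢ − βxᵢ)²/(2·9) − β²/(2·9) + const.
Setting the derivative to zero: Σxᵢ(yᵢ − βxᵢ)/9 − β/9 = 0, so β = Σxᵢyᵢ / (Σxᵢ² + σ²/τ²).
Σxᵢyᵢ = 2·2 + 1·(-1) + 1·4 + 6·10 = 67; Σxᵢ² = 42; σ²/τ² = 1.
β̂_MAP = 67 / (42 + 1) = 67/43 ≈ 1.558.

β̂_MAP = 1.558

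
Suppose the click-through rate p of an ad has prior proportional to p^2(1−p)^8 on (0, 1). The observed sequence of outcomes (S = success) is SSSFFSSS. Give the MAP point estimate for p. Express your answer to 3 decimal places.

The prior density ∝ p^2(1−p)^8 is the kernel of Beta(3, 9).
Data: 6 successes in 8 trials (from the sequence). The binomial likelihood contributes p^6(1−p)^2, so the posterior is Beta(3+6, 9+2) = Beta(9, 11).
For Beta(a, b) with a, b > 1 the mode is (a−1)/(a+b−2) = 8/18 ≈ 0.444.

p̂_MAP = 0.444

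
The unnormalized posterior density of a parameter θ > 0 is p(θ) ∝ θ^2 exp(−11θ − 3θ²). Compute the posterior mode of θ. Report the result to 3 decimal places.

ℓ'(θ) = 2/θ − 11 − 6θ. Setting this to zero and multiplying by θ: 6θ² + 11θ − 2 = 0.
θ = (−11 + √(11² + 4·6·2)) / (2·6) = (−11 + √169) / 12 = (−11 + 13)/12 = 1/6.
ℓ''(θ) = −2/θ² − 6 < 0, confirming a maximum.

θ̂_MAP = 0.167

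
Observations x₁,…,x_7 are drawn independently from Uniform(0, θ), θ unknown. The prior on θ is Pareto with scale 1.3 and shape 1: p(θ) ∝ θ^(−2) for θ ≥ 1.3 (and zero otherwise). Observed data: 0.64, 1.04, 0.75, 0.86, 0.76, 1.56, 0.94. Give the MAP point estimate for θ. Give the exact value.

θ̂_MAP = 1.56

The Uniform(0, θ) likelihood is θ^(−n) for θ ≥ max(xᵢ), zero otherwise. Here max(xᵢ) = 1.56.
Posterior ∝ θ^(−2) · θ^(−7) = θ^(−9) on θ ≥ max(1.3, 1.56) = 1.56.
This density is strictly decreasing in θ, so the posterior mode lies at the lower boundary of the support.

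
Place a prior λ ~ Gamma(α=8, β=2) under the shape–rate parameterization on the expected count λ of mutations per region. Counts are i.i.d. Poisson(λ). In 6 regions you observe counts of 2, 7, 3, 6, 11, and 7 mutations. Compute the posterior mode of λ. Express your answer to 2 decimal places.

Σxᵢ = 2+7+3+6+11+7 = 36, with n = 6.
Posterior ∝ λ^7e^(−2λ) · λ^36e^(−6λ) = λ^43e^(−8λ), i.e. Gamma(shape=44, rate=8).
The mode of a Gamma(a, b) with a ≥ 1 (shape–rate) is (a−1)/b = 43/8 ≈ 5.38.

λ̂_MAP = 5.38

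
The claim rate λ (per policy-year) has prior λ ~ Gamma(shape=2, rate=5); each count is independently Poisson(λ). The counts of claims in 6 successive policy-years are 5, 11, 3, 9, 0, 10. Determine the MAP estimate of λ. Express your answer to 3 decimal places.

λ̂_MAP = 3.545

Σxᵢ = 5+11+3+9+0+10 = 38, with n = 6.
Posterior ∝ λe^(−5λ) · λ^38e^(−6λ) = λ^39e^(−11λ), i.e. Gamma(shape=40, rate=11).
The mode of a Gamma(a, b) with a ≥ 1 (shape–rate) is (a−1)/b = 39/11 ≈ 3.545.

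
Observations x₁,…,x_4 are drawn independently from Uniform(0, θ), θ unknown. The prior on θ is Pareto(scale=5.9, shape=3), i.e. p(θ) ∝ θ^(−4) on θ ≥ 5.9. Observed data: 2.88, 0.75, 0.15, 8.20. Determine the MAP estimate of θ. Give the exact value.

θ̂_MAP = 8.20

The Uniform(0, θ) likelihood is θ^(−n) for θ ≥ max(xᵢ), zero otherwise. Here max(xᵢ) = 8.20.
Posterior ∝ θ^(−4) · θ^(−4) = θ^(−8) on θ ≥ max(5.9, 8.20) = 8.20.
This density is strictly decreasing in θ, so the posterior mode lies at the lower boundary of the support.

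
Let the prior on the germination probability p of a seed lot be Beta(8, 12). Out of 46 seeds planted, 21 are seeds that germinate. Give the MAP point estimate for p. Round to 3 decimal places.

Prior: Beta(8, 12).
Data: 21 successes in 46 trials. The binomial likelihood contributes p^21(1−p)^25, so the posterior is Beta(8+21, 12+25) = Beta(29, 37).
For Beta(a, b) with a, b > 1 the mode is (a−1)/(a+b−2) = 28/64 ≈ 0.438.

p̂_MAP = 0.438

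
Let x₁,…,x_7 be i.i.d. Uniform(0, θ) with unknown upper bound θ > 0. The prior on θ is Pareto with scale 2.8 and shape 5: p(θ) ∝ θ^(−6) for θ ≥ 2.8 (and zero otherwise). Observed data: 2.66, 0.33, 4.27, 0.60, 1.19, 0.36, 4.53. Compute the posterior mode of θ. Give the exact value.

The Uniform(0, θ) likelihood is θ^(−n) for θ ≥ max(xᵢ), zero otherwise. Here max(xᵢ) = 4.53.
Posterior ∝ θ^(−6) · θ^(−7) = θ^(−13) on θ ≥ max(2.8, 4.53) = 4.53.
This density is strictly decreasing in θ, so the posterior mode lies at the lower boundary of the support.

θ̂_MAP = 4.53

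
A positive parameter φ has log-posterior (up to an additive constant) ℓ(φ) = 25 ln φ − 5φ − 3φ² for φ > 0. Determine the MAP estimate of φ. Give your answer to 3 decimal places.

ℓ'(φ) = 25/φ − 5 − 6φ. Setting this to zero and multiplying by φ: 6φ² + 5φ − 25 = 0.
φ = (−5 + √(5² + 4·6·25)) / (2·6) = (−5 + √625) / 12 = (−5 + 25)/12 = 5/3.
ℓ''(φ) = −25/φ² − 6 < 0, confirming a maximum.

φ̂_MAP = 1.667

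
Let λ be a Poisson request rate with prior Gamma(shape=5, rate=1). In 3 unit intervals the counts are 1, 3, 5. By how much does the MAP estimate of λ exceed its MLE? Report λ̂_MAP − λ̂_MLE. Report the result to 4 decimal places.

MAP − MLE = 0.2500

Σxᵢ = 9. Posterior is Gamma(14, 4); MAP = (14−1)/4 = 13/4 ≈ 3.25000.
MLE = x̄ = 9/3 ≈ 3.00000.
Difference = 13/4 − 9/3 = 1/4 ≈ 0.2500.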